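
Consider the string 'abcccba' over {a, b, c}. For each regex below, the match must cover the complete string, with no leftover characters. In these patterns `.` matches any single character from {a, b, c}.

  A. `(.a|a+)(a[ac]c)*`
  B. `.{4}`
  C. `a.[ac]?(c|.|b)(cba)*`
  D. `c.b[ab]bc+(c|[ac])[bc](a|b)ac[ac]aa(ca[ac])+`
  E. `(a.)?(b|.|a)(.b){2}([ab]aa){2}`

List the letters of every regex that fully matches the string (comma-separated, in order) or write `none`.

A → no match
B → no match
C → match
D → no match — must start with 'c'
E → no match — must end with 'aa'

C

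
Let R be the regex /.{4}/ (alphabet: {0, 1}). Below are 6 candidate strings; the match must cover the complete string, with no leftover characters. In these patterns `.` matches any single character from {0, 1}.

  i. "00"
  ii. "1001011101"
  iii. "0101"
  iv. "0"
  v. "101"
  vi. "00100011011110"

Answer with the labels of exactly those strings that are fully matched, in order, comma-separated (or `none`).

iii

i → no match
ii → no match
iii → match
iv → no match
v → no match
vi → no match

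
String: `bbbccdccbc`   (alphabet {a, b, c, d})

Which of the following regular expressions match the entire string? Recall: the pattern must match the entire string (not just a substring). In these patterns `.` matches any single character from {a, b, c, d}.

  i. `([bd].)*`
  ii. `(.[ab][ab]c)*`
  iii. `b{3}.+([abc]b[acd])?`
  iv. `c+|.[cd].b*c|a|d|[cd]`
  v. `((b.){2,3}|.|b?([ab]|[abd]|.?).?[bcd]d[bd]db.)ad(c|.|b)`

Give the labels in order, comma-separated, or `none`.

iii

i → no match
ii → no match
iii → match
iv → no match
v → no match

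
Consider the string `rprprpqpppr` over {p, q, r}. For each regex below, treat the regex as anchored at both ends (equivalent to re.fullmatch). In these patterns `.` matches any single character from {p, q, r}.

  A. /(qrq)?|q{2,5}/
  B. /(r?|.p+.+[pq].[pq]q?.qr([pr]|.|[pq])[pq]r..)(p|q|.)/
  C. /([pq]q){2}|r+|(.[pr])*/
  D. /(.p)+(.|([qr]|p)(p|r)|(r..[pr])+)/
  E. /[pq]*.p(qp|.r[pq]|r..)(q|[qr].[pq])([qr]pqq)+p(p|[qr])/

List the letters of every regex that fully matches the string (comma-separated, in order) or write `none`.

D

A → no match
B → no match
C → no match
D → match
E → no match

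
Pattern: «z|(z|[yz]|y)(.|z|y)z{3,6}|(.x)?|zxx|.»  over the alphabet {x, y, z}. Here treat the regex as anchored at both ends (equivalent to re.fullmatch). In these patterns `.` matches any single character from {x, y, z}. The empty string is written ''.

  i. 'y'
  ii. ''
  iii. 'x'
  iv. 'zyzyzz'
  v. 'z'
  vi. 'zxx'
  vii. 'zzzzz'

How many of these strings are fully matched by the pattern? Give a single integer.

6

i → match
ii → match
iii → match
iv → no match
v → match
vi → match
vii → match
Total matched: 6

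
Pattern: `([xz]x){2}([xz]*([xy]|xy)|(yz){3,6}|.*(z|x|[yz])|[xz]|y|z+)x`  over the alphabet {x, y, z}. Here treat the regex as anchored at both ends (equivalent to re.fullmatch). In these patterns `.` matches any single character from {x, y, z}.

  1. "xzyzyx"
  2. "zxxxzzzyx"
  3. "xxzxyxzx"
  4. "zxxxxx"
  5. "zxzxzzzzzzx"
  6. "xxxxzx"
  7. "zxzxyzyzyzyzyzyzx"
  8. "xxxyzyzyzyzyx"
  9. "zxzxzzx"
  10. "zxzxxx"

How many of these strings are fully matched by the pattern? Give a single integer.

8

1 → no match
2 → match
3 → match
4 → match
5 → match
6 → match
7 → match
8 → no match
9 → match
10 → match
Total matched: 8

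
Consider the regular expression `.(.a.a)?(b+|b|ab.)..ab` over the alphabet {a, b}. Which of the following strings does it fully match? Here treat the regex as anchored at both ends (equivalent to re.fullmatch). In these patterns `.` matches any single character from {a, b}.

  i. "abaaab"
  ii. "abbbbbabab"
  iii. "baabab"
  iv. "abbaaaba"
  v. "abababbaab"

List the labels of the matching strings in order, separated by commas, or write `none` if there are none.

i, ii, v

i → match
ii → match
iii → no match
iv → no match — must end with "ab"
v → match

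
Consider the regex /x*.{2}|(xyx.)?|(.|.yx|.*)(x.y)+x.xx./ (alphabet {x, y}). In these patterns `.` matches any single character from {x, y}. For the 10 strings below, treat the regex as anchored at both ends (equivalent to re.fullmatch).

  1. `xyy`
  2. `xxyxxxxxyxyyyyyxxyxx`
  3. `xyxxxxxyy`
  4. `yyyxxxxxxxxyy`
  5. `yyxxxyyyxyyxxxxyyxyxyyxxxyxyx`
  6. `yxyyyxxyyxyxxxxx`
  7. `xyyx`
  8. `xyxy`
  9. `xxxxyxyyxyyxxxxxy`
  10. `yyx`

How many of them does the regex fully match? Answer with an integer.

2

1. `xyy` → match
2 → no match
3. `xyxxxxxyy` → no match
4 → no match
5 → no match
6 → no match
7. `xyyx` → no match
8. `xyxy` → match
9 → no match
10. `yyx` → no match
Total matched: 2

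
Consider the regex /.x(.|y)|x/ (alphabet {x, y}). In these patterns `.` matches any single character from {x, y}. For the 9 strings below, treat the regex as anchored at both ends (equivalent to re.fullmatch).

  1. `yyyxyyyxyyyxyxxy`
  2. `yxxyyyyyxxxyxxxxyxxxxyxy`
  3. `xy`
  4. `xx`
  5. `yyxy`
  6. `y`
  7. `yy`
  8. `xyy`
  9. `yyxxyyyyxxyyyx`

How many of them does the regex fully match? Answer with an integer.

1 → no match
2 → no match
3. `xy` → no match
4. `xx` → no match
5. `yyxy` → no match
6. `y` → no match
7. `yy` → no match
8. `xyy` → no match
9 → no match
Total matched: 0

0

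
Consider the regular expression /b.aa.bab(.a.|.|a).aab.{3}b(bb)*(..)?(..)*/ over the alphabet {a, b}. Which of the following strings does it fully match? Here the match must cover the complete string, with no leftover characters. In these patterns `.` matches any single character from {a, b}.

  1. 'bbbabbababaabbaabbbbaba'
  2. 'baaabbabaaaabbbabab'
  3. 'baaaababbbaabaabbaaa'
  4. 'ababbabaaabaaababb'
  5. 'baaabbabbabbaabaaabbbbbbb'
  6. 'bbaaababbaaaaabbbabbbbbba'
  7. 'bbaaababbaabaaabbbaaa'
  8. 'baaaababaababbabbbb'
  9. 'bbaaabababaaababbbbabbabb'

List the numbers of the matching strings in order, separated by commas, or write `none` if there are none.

1 → no match
2 → match
3 → no match
4 → no match — must start with 'b'
5 → match
6 → match
7 → no match
8 → no match
9 → no match

2, 5, 6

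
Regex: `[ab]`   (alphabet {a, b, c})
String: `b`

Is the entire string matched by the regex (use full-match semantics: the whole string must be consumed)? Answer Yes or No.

Yes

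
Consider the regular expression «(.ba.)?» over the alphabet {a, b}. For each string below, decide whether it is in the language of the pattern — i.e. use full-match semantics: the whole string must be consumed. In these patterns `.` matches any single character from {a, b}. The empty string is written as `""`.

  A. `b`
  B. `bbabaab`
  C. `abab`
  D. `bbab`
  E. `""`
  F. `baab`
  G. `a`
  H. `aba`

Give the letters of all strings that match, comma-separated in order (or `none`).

C, D, E

A → no match
B → no match
C → match
D → match
E → match
F → no match
G → no match
H → no match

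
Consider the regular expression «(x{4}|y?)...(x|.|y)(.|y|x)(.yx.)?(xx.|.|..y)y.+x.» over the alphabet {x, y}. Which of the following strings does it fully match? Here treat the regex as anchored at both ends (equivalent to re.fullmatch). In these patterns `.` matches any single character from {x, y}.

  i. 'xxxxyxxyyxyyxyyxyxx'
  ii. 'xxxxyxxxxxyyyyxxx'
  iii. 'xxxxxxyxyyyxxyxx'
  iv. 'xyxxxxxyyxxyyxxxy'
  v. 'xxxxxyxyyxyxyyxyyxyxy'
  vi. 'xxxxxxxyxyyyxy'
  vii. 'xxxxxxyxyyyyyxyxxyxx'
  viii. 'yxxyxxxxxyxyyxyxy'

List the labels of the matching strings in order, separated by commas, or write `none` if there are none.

i → match
ii → match
iii → match
iv → match
v → match
vi → match
vii → match
viii → match

i, ii, iii, iv, v, vi, vii, viii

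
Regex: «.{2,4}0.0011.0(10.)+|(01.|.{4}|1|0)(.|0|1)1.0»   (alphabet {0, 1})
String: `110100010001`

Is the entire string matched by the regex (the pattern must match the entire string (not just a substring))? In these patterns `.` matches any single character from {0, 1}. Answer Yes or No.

No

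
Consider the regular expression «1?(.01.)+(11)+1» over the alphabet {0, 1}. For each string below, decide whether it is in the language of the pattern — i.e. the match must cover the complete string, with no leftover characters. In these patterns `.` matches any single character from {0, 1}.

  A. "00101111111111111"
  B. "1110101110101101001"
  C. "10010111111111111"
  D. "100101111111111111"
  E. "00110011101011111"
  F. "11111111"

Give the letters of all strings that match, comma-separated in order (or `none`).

A, D, E

A → match
B → no match — must end with "111"
C → no match
D → match
E → match
F → no match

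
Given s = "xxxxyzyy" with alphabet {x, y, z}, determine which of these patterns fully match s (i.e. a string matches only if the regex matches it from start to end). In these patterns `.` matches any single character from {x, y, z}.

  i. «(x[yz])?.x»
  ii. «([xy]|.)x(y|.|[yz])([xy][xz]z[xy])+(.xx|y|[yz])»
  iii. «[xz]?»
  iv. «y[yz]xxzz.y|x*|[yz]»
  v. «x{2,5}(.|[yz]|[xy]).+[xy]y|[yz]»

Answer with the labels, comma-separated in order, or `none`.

i → no match — must end with "x"
ii → no match
iii → no match
iv → no match
v → match

v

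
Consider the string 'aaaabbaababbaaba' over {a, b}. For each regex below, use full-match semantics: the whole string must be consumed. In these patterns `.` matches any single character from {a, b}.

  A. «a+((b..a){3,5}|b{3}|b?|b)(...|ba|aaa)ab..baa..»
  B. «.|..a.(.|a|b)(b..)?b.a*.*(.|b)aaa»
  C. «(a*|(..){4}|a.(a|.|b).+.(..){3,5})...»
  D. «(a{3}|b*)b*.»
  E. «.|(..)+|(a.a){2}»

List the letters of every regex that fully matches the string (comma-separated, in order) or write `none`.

A → match
B → no match
C → match
D → no match
E → match

A, C, E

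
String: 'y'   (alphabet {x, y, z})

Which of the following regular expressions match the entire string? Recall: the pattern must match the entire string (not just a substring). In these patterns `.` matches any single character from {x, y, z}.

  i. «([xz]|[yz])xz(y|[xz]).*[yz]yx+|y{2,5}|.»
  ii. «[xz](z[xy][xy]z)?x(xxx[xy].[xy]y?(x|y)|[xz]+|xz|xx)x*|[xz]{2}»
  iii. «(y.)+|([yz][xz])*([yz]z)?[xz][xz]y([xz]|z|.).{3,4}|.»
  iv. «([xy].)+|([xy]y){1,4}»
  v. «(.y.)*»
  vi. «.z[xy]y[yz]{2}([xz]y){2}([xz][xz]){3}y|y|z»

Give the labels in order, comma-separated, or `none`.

i, iii, vi

i → match
ii → no match
iii → match
iv → no match
v → no match
vi → match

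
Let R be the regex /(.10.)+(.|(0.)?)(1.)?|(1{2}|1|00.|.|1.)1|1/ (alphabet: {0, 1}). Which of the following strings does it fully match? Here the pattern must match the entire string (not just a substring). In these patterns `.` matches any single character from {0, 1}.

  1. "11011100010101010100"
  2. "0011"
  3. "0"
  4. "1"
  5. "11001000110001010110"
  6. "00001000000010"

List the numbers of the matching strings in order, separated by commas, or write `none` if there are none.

1 → match
2 → match
3 → no match
4 → match
5 → no match
6 → no match

1, 2, 4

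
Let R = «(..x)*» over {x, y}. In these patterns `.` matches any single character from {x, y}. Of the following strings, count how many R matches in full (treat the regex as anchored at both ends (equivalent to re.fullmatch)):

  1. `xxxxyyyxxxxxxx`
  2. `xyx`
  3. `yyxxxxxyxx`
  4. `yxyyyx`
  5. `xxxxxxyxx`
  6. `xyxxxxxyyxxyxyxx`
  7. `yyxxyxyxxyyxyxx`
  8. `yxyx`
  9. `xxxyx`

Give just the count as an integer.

3

1 → no match
2 → match
3 → no match
4 → no match
5 → match
6 → no match
7 → match
8 → no match
9 → no match
Total matched: 3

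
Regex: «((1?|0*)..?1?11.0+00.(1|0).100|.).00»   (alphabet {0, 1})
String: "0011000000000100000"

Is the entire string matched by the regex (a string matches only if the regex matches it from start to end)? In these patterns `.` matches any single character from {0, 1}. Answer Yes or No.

Yes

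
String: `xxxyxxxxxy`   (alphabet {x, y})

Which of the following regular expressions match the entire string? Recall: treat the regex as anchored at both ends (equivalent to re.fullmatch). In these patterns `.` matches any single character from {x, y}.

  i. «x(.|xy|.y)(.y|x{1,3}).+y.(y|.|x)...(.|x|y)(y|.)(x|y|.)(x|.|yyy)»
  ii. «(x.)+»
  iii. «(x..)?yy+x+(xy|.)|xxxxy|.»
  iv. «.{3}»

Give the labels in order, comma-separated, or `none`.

i → no match
ii → match
iii → no match
iv → no match

ii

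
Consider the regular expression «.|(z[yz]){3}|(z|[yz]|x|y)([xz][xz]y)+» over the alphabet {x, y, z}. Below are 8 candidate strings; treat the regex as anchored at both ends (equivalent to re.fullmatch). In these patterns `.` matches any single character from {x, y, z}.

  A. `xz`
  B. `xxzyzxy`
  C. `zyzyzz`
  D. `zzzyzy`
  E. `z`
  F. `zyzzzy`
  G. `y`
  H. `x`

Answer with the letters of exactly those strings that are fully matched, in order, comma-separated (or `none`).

B, C, D, E, F, G, H

A → no match
B → match
C → match
D → match
E → match
F → match
G → match
H → match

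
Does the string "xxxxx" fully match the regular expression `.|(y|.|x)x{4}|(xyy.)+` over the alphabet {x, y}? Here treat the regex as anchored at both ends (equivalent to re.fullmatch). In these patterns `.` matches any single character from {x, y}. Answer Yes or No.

Yes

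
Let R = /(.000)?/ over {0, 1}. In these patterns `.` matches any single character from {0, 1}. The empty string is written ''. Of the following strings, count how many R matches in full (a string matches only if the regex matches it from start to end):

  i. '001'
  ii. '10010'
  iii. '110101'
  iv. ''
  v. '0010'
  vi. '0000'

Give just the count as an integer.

i → no match
ii → no match
iii → no match
iv → match
v → no match
vi → match
Total matched: 2

2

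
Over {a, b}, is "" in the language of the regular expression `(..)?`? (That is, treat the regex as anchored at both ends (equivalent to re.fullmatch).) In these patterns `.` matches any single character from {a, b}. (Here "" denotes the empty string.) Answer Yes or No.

Yes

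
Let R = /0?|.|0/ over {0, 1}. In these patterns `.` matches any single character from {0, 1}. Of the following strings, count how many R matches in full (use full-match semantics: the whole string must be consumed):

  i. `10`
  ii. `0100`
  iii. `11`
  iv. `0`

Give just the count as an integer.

1

i → no match
ii → no match
iii → no match
iv → match
Total matched: 1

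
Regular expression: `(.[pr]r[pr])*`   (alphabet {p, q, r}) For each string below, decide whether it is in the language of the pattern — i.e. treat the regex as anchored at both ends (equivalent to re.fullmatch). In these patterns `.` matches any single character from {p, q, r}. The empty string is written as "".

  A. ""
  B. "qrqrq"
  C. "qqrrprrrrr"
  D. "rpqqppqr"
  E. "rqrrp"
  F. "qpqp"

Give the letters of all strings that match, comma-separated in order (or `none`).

A

A. "" → match
B. "qrqrq" → no match
C. "qqrrprrrrr" → no match
D. "rpqqppqr" → no match
E. "rqrrp" → no match
F. "qpqp" → no match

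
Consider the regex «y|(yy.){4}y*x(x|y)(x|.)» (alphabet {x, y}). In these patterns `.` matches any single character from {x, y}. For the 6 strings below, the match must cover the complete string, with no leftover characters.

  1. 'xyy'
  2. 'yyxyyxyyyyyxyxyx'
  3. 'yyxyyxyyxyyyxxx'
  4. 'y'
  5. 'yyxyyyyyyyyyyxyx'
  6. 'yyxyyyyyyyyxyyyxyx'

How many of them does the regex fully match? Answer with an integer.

1 → no match
2 → match
3 → match
4 → match
5 → match
6 → match
Total matched: 5

5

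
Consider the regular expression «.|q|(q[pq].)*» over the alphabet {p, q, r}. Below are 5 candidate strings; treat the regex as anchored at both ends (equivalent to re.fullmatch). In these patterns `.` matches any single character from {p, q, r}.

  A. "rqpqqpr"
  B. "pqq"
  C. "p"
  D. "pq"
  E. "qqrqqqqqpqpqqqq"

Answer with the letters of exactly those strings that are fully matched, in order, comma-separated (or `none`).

A → no match
B → no match
C → match
D → no match
E → match

C, E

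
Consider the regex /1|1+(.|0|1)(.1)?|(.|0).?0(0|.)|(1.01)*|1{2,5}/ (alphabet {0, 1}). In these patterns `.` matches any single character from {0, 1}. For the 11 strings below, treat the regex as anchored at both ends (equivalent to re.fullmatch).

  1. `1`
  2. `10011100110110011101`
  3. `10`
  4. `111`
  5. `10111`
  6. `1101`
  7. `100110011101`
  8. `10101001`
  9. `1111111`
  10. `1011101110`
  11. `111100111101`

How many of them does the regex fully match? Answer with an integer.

6

1. `1` → match
2 → no match
3. `10` → match
4. `111` → match
5. `10111` → no match
6. `1101` → match
7. `100110011101` → match
8. `10101001` → no match
9. `1111111` → match
10. `1011101110` → no match
11. `111100111101` → no match
Total matched: 6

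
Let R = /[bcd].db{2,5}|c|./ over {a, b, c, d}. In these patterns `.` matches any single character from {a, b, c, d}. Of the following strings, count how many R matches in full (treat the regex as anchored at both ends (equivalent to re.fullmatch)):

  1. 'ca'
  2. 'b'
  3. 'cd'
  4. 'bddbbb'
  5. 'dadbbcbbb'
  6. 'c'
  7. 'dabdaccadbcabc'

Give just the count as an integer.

3

1. 'ca' → no match
2. 'b' → match
3. 'cd' → no match
4. 'bddbbb' → match
5. 'dadbbcbbb' → no match
6. 'c' → match
7 → no match
Total matched: 3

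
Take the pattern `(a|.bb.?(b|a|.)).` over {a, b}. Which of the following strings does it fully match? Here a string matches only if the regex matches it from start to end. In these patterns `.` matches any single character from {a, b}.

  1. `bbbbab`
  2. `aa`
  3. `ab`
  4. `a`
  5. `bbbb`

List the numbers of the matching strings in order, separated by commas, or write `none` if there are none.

1 → match
2 → match
3 → match
4 → no match
5 → no match

1, 2, 3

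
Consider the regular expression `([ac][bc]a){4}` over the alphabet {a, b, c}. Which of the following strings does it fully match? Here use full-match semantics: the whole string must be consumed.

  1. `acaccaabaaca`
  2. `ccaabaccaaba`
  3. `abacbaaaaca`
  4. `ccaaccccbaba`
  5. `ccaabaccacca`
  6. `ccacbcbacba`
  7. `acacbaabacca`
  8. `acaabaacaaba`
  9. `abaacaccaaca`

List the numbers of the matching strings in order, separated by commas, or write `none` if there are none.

1 → match
2 → match
3 → no match
4 → no match
5 → match
6 → no match
7 → match
8 → match
9 → match

1, 2, 5, 7, 8, 9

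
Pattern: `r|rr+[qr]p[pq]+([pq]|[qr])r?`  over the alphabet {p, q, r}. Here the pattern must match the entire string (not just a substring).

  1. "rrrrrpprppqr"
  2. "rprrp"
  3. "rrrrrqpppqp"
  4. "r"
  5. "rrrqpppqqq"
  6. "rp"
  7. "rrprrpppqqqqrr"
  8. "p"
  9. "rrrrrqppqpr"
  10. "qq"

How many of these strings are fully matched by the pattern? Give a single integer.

4

1. "rrrrrpprppqr" → no match
2. "rprrp" → no match
3. "rrrrrqpppqp" → match
4. "r" → match
5. "rrrqpppqqq" → match
6. "rp" → no match
7 → no match
8. "p" → no match
9. "rrrrrqppqpr" → match
10. "qq" → no match
Total matched: 4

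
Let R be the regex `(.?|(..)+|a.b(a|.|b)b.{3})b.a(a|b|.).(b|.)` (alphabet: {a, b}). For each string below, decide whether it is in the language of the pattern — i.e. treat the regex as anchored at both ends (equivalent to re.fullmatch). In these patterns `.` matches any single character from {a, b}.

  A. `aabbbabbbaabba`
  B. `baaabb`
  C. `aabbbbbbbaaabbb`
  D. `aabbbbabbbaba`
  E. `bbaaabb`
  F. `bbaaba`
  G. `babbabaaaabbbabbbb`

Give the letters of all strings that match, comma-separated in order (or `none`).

A, B, E, F

A → match
B → match
C → no match
D → no match
E → match
F → match
G → no match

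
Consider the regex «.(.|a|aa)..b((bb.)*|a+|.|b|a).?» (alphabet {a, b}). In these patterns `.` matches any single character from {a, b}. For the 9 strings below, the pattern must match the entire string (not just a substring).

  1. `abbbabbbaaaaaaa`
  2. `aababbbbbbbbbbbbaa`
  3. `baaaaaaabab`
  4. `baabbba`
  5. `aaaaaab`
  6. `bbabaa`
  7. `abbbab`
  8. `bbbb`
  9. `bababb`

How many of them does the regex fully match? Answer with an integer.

3

1 → no match
2 → match
3 → no match
4 → match
5 → no match
6 → no match
7 → no match
8 → no match
9 → match
Total matched: 3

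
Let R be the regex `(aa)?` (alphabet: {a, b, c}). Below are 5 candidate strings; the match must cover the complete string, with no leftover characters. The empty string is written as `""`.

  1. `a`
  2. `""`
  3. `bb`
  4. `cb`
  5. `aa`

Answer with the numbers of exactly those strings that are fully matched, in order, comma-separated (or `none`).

2, 5

1 → no match
2 → match
3 → no match
4 → no match
5 → match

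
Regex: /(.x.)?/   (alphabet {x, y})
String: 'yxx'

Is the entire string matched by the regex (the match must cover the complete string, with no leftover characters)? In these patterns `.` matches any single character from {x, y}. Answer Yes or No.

Yes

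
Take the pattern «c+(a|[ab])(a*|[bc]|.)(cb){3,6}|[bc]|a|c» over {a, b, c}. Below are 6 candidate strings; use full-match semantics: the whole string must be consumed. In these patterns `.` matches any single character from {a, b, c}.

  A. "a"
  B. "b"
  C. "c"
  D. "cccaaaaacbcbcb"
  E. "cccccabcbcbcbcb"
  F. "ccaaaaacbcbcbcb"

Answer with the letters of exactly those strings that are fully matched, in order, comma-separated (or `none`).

A, B, C, D, E, F

A → match
B → match
C → match
D → match
E → match
F → match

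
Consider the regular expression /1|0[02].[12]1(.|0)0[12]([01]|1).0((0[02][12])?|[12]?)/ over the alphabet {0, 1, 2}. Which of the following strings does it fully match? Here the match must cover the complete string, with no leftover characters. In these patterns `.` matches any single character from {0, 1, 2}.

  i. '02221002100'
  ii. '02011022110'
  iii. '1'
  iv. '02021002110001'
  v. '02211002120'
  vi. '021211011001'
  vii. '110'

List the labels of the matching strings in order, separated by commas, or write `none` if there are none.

i. '02221002100' → match
ii. '02011022110' → no match
iii. '1' → match
iv → match
v. '02211002120' → match
vi. '021211011001' → match
vii. '110' → no match

i, iii, iv, v, vi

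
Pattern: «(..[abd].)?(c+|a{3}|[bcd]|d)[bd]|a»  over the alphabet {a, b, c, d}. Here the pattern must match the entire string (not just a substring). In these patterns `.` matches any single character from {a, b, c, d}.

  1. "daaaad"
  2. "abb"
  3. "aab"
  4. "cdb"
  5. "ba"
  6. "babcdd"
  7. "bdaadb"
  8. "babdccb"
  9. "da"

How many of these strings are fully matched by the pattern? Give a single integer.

3

1 → no match
2 → no match
3 → no match
4 → no match
5 → no match
6 → match
7 → match
8 → match
9 → no match
Total matched: 3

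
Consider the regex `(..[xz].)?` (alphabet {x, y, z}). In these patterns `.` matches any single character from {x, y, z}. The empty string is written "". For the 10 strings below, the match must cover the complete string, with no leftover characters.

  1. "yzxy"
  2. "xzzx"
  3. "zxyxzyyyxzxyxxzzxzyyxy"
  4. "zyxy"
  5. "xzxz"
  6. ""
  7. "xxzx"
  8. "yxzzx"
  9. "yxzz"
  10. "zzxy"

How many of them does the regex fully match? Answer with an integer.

8

1 → match
2 → match
3 → no match
4 → match
5 → match
6 → match
7 → match
8 → no match
9 → match
10 → match
Total matched: 8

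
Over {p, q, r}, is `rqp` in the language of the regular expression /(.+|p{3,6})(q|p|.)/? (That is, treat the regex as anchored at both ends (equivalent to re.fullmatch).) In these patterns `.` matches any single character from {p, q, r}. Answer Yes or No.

Yes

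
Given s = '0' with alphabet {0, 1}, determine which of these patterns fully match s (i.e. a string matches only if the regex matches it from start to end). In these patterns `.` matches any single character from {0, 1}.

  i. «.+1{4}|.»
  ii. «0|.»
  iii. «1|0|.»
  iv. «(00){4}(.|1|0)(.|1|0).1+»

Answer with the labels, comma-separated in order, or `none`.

i → match
ii → match
iii → match
iv → no match — must start with '00'

i, ii, iii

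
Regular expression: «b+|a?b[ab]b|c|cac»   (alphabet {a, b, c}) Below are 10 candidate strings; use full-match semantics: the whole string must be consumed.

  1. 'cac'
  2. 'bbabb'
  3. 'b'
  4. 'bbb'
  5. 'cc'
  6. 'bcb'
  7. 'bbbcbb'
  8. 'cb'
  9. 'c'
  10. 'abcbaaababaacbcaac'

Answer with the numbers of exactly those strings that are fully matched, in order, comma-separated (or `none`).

1, 3, 4, 9

1. 'cac' → match
2. 'bbabb' → no match
3. 'b' → match
4. 'bbb' → match
5. 'cc' → no match
6. 'bcb' → no match
7. 'bbbcbb' → no match
8. 'cb' → no match
9. 'c' → match
10 → no match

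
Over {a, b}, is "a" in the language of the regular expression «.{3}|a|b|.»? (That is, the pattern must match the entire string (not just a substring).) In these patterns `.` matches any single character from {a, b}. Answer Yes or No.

Yes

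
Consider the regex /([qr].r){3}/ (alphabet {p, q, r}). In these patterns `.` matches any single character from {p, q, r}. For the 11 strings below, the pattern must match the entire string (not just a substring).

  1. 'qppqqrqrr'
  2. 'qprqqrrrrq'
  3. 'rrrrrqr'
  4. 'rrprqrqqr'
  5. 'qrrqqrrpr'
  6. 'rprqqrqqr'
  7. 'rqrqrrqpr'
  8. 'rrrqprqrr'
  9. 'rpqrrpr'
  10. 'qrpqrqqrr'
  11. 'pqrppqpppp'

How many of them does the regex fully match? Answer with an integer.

1. 'qppqqrqrr' → no match
2. 'qprqqrrrrq' → no match — must end with 'r'
3. 'rrrrrqr' → no match
4. 'rrprqrqqr' → no match
5. 'qrrqqrrpr' → match
6. 'rprqqrqqr' → match
7. 'rqrqrrqpr' → match
8. 'rrrqprqrr' → match
9. 'rpqrrpr' → no match
10. 'qrpqrqqrr' → no match
11. 'pqrppqpppp' → no match — must end with 'r'
Total matched: 4

4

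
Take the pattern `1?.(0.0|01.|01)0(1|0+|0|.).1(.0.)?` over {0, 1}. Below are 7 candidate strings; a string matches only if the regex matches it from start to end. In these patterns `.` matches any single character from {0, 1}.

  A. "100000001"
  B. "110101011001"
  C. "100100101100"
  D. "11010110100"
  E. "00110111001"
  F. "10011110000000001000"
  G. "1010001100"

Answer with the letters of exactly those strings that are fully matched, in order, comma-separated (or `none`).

A, C, E, G

A. "100000001" → match
B. "110101011001" → no match
C. "100100101100" → match
D. "11010110100" → no match
E. "00110111001" → match
F → no match
G. "1010001100" → match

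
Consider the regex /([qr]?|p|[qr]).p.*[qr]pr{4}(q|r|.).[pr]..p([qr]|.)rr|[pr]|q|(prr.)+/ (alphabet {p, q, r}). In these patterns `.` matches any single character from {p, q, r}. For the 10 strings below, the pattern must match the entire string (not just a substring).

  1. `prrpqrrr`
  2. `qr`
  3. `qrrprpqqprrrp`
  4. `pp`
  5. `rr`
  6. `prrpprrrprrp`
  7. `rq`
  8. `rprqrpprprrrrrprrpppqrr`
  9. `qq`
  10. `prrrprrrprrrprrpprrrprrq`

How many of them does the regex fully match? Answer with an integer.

1 → no match
2 → no match
3 → no match
4 → no match
5 → no match
6 → match
7 → no match
8 → no match
9 → no match
10 → match
Total matched: 2

2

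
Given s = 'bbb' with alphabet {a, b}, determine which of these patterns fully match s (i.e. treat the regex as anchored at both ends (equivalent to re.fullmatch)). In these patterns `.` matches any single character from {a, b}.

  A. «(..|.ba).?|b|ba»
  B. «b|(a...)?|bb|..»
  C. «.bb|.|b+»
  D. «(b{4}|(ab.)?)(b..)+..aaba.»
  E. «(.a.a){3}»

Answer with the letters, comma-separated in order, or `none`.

A → match
B → no match
C → match
D → no match
E → no match — must end with 'a'

A, C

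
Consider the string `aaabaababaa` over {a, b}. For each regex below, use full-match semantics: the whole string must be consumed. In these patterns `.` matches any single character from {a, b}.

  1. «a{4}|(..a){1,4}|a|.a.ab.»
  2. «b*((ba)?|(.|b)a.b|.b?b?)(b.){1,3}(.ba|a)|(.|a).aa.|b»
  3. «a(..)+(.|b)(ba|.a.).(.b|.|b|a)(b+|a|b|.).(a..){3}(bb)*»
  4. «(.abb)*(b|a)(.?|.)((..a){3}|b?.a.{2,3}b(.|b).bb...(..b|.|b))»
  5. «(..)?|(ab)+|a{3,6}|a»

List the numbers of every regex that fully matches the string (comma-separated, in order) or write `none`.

1 → no match
2 → no match
3 → no match
4 → match
5 → no match

4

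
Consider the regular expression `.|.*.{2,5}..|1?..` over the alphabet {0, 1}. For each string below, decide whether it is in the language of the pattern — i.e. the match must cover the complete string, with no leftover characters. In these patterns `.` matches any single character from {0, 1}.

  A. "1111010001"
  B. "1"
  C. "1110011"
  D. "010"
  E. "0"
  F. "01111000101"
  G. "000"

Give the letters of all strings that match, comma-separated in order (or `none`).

A → match
B → match
C → match
D → no match
E → match
F → match
G → no match

A, B, C, E, F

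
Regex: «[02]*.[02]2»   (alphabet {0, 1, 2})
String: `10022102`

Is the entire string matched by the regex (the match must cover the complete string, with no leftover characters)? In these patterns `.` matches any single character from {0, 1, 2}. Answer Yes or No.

No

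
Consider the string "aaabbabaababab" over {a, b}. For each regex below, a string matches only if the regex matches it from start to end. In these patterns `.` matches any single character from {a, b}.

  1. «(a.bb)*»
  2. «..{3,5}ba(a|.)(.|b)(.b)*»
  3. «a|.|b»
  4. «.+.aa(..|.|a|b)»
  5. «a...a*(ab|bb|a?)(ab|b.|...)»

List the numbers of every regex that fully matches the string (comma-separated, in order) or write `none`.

1 → no match
2 → match
3 → no match
4 → no match
5 → no match

2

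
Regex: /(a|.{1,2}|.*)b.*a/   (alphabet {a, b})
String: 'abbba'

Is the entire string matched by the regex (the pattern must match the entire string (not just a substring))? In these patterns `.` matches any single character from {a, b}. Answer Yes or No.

Yes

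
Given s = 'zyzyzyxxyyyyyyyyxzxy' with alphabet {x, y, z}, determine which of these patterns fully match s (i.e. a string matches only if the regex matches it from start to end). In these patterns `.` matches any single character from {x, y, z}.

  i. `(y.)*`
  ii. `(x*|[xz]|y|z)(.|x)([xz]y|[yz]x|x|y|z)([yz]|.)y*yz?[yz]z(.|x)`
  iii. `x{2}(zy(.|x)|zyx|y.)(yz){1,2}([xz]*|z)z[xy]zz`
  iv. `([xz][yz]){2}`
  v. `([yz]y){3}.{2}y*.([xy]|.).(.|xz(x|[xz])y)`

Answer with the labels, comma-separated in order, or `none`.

i → no match
ii → no match
iii → no match — must start with 'x'
iv → no match
v → match

v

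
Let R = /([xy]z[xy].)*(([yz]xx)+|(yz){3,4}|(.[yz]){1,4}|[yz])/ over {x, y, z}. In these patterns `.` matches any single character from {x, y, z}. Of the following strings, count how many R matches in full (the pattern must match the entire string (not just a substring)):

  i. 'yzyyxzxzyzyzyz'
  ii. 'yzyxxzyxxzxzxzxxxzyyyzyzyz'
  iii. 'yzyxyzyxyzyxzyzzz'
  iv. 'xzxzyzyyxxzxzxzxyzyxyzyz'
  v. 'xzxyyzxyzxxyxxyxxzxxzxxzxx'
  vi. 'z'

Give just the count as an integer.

4

i → match
ii → match
iii → no match
iv → no match
v → match
vi → match
Total matched: 4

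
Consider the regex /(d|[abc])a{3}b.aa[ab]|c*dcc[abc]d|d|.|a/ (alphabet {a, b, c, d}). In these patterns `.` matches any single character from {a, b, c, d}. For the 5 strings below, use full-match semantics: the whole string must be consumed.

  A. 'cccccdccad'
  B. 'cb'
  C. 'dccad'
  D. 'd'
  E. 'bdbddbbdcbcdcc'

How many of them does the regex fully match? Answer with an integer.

3

A → match
B → no match
C → match
D → match
E → no match
Total matched: 3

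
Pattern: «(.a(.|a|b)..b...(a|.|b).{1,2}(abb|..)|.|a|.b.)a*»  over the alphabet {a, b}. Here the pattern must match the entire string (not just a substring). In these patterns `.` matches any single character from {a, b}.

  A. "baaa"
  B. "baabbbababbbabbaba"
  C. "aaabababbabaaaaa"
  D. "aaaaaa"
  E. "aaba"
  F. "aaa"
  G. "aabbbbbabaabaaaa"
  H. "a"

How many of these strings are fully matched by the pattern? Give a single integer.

A. "baaa" → match
B → no match
C → match
D. "aaaaaa" → match
E. "aaba" → no match
F. "aaa" → match
G → match
H. "a" → match
Total matched: 6

6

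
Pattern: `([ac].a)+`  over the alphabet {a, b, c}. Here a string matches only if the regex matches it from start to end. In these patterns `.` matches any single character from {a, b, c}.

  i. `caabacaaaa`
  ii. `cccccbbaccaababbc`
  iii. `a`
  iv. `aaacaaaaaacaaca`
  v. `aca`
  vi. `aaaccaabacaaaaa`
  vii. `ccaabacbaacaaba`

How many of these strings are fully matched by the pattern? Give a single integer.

i. `caabacaaaa` → no match
ii → no match — must end with `a`
iii. `a` → no match
iv → match
v. `aca` → match
vi → match
vii → match
Total matched: 4

4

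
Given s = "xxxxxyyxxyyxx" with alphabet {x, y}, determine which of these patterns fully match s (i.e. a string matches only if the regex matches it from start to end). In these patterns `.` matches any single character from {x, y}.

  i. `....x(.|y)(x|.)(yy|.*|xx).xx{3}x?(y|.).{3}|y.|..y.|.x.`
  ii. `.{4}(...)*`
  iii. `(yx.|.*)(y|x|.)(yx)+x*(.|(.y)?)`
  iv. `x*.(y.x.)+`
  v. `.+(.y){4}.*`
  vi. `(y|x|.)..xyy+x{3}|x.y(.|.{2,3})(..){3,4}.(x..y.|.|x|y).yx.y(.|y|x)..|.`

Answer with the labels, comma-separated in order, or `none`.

ii, iii, iv

i → no match
ii → match
iii → match
iv → match
v → no match
vi → no match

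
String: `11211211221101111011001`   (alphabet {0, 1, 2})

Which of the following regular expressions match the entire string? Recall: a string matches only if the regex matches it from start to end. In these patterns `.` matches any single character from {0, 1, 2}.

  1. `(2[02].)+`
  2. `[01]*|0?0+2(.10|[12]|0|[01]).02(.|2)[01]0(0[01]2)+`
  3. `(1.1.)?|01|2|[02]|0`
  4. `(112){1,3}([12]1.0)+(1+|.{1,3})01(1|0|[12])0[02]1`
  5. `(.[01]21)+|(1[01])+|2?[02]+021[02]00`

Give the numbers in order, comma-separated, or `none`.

4

1 → no match — must start with `2`
2 → no match
3 → no match
4 → match
5 → no match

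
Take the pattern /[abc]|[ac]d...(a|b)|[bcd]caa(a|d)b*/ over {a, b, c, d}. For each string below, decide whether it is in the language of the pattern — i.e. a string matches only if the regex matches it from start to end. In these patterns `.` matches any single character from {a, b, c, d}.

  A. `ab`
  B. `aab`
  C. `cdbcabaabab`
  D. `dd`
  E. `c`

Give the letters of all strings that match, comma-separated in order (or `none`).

E

A → no match
B → no match
C → no match
D → no match
E → match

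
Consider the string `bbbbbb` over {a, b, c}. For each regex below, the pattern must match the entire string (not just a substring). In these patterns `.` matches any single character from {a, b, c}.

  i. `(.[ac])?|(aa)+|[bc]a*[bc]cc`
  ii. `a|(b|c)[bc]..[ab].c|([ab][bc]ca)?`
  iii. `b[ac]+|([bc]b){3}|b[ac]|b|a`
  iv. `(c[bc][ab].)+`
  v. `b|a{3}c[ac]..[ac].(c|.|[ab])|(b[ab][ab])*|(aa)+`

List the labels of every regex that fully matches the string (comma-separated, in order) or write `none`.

iii, v

i → no match
ii → no match
iii → match
iv → no match — must start with `c`
v → match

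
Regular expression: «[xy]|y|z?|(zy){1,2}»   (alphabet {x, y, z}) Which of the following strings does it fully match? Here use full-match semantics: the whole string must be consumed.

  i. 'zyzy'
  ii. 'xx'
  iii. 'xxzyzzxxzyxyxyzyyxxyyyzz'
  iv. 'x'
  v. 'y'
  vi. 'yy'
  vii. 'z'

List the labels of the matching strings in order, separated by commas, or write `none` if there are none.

i → match
ii → no match
iii → no match
iv → match
v → match
vi → no match
vii → match

i, iv, v, vii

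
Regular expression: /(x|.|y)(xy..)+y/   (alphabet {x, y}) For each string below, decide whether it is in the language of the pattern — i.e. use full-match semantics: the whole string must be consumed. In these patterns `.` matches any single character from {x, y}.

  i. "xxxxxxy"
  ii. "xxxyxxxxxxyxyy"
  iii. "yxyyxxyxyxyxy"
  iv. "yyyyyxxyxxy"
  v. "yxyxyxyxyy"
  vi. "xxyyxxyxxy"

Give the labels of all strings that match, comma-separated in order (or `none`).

v, vi

i. "xxxxxxy" → no match
ii → no match
iii → no match
iv. "yyyyyxxyxxy" → no match
v. "yxyxyxyxyy" → match
vi. "xxyyxxyxxy" → match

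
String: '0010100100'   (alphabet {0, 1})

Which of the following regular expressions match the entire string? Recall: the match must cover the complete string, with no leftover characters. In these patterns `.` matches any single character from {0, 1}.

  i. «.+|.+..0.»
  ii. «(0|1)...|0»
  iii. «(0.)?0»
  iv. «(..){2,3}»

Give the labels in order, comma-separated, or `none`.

i → match
ii → no match
iii → no match
iv → no match

i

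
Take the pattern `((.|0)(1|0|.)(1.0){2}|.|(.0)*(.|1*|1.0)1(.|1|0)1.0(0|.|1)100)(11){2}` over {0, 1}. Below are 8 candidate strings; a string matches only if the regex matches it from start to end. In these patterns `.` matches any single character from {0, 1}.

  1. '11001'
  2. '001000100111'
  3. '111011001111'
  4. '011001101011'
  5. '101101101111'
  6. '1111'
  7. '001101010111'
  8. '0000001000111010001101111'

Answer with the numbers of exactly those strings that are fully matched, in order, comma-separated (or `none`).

1 → no match — must end with '11'
2 → no match
3 → no match
4 → no match
5 → match
6 → no match
7 → no match
8 → no match

5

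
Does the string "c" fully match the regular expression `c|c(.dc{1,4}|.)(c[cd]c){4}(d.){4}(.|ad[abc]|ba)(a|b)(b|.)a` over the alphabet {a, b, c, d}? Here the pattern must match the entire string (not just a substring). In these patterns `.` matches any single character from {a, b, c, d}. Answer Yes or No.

Yes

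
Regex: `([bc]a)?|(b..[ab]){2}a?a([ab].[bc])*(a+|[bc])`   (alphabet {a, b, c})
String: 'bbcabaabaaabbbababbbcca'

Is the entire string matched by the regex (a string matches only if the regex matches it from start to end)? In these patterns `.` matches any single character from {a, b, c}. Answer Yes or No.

Yes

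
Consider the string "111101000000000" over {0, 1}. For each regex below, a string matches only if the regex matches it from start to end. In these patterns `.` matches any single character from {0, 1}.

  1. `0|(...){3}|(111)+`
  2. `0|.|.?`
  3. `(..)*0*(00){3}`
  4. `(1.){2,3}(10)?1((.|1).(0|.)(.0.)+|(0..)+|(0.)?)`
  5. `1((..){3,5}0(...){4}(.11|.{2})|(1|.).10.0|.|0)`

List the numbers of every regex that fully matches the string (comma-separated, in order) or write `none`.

1 → no match
2 → no match
3 → match
4 → no match
5 → no match

3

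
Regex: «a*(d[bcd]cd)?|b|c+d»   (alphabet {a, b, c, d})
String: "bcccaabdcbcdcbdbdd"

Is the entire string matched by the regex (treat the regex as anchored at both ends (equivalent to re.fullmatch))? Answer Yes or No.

No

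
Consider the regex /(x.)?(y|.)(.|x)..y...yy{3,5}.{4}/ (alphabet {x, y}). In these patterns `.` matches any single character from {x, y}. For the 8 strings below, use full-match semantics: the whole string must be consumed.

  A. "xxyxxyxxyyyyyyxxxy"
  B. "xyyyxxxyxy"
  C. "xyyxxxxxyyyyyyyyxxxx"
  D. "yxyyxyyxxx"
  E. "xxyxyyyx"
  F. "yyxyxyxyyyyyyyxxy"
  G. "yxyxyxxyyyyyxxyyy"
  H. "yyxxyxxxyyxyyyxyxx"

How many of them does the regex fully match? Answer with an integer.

A → no match
B. "xyyyxxxyxy" → no match
C → no match
D. "yxyyxyyxxx" → no match
E. "xxyxyyyx" → no match
F → no match
G → no match
H → no match
Total matched: 0

0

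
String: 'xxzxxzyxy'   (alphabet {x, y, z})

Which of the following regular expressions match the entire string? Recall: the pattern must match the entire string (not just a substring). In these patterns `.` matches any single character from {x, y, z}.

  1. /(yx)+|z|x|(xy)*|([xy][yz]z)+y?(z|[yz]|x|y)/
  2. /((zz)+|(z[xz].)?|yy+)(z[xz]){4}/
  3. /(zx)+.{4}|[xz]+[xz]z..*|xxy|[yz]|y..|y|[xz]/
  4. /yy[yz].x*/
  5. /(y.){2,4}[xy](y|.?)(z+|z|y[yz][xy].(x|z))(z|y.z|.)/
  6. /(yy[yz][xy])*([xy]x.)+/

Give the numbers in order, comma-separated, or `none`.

3, 6

1 → no match
2 → no match
3 → match
4 → no match — must start with 'yy'
5 → no match — must start with 'y'
6 → match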